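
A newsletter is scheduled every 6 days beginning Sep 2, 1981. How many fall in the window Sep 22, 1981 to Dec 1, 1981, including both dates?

Occurrences land 6·i days after Sep 2, 1981 for i = 0, 1, 2, …
Sep 22, 1981 is 20 days after the start; 20 ÷ 6 = 3 remainder 2; since the remainder is 2, round up to i = 4. First occurrence in the window: #5 on Sep 26, 1981 (4×6 = 24 days in).
Dec 1, 1981 is 90 days after the start; 90 ÷ 6 = 15 remainder 0. Last occurrence in the window: #16 on Dec 1, 1981.
Occurrences #5 through #16: 12 in total.

12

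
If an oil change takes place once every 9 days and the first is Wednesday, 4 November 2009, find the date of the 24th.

The 24th occurrence is 23 intervals after the first: 23 × 9 = 207 days after 4 November 2009.
November has 30 days — 26 days to the end of November leaves 181.
December has 31 days (150 left).
January has 31 days (119 left).
February has 28 days (91 left).
March has 31 days (60 left).
April has 30 days (30 left).
30 days into May → 30 May 2010.

30 May 2010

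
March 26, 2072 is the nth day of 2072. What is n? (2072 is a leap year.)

86

Days in months before March: 31 + 29 = 60.
Plus 26 days into March → day 86.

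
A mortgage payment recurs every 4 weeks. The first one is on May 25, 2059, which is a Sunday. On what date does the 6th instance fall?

The 6th occurrence is 5 intervals after the first: 5 × 28 = 140 days after May 25, 2059.
May has 31 days — 6 days to the end of May leaves 134.
June has 30 days (104 left).
July has 31 days (73 left).
August has 31 days (42 left).
September has 30 days (12 left).
12 days into October → October 12, 2059.

October 12, 2059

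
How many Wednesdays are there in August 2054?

4

August 1, 2054 is a Saturday; the first Wednesday on or after it is August 5, 2054 (4 days later).
From August 5, 2054 to August 31, 2054 is 31 − 5 = 26 days.
26 ÷ 7 = 3 full weeks with remainder 5, so 3 more Wednesdays after the first → 4.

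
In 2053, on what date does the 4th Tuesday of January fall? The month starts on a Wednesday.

January 2053 begins on a Wednesday, so the first Tuesday is January 7 (6 days later).
The 4th Tuesday is 3 weeks later: 7 + 21 = 28.

2053-01-28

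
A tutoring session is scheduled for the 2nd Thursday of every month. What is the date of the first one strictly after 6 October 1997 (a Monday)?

9 October 1997

October 1997 starts on a Wednesday; its first Thursday is the 2nd, so the 2nd Thursday is the 9th — 9 October 1997.
9 October 1997 is after 6 October 1997, so that is the next one.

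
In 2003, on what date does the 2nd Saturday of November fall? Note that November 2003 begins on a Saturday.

November 2003 begins on a Saturday, so the first Saturday is November 1.
The 2nd Saturday is 1 weeks later: 1 + 7 = 8.

2003-11-08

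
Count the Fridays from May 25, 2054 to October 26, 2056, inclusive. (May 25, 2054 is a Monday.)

May 25, 2054 is a Monday; the first Friday on or after it is May 29, 2054 (4 days later).
From May 29, 2054 to October 26, 2056: 216 + 365 + 300 = 881 days (rest of 2054, 2055, to October 26, 2056 in 2056).
881 ÷ 7 = 125 full weeks with remainder 6, so 125 more Fridays after the first → 126.

126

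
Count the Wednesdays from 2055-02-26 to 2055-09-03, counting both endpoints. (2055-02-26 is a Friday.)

2055-02-26 is a Friday; the first Wednesday on or after it is 2055-03-03 (5 days later).
From 2055-03-03 to 2055-09-03: 28 + 30 + 31 + 30 + 31 + 31 + 3 = 184 days (rest of March, April, May, June, July, August, September).
184 ÷ 7 = 26 full weeks with remainder 2, so 26 more Wednesdays after the first → 27.

27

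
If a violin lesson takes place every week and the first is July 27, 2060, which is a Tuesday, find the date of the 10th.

September 28, 2060

The 10th occurrence is 9 intervals after the first: 9 × 7 = 63 days after July 27, 2060.
July has 31 days — 4 days to the end of July leaves 59.
August has 31 days (28 left).
28 days into September → September 28, 2060.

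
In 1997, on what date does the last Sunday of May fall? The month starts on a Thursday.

May 25, 1997

May 1997 begins on a Thursday, so the first Sunday is May 4 (3 days later).
May 1997 has 31 days. Adding weeks: 4, 11, 18, 25 — the last one ≤ 31 is the 25th.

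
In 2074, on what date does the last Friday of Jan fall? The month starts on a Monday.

Jan 26, 2074

Jan 2074 begins on a Monday, so the first Friday is Jan 5 (4 days later).
Jan 2074 has 31 days. Adding weeks: 5, 12, 19, 26 — the last one ≤ 31 is the 26th.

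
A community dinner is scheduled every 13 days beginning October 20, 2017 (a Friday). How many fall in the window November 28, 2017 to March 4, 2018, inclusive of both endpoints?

Occurrences land 13·i days after October 20, 2017 for i = 0, 1, 2, …
November 28, 2017 is 39 days after the start; 39 ÷ 13 = 3 remainder 0. First occurrence in the window: #4 on November 28, 2017 (3×13 = 39 days in).
March 4, 2018 is 135 days after the start; 135 ÷ 13 = 10 remainder 5. Last occurrence in the window: #11 on February 27, 2018.
Occurrences #4 through #11: 8 in total.

8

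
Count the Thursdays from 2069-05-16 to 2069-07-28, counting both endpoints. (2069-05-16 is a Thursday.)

2069-05-16 is a Thursday; the first Thursday on or after it is 2069-05-16.
From 2069-05-16 to 2069-07-28: 15 + 30 + 28 = 73 days (rest of May, June, July).
73 ÷ 7 = 10 full weeks with remainder 3, so 10 more Thursdays after the first → 11.

11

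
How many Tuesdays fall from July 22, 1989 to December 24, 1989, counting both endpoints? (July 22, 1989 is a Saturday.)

22

July 22, 1989 is a Saturday; the first Tuesday on or after it is July 25, 1989 (3 days later).
From July 25, 1989 to December 24, 1989: 6 + 31 + 30 + 31 + 30 + 24 = 152 days (rest of July, August, September, October, November, December).
152 ÷ 7 = 21 full weeks with remainder 5, so 21 more Tuesdays after the first → 22.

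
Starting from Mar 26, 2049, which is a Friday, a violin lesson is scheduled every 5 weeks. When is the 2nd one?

Apr 30, 2049

The 2nd occurrence is 1 interval after the first: 1 × 35 = 35 days after Mar 26, 2049.
Mar has 31 days — 5 days to the end of Mar leaves 30.
30 days into Apr → Apr 30, 2049.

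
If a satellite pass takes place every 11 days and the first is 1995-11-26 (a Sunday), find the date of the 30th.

The 30th occurrence is 29 intervals after the first: 29 × 11 = 319 days after 1995-11-26.
November has 30 days — 4 days to the end of November leaves 315.
December has 31 days (284 left).
January has 31 days (253 left).
February has 29 days (224 left).
March has 31 days (193 left).
April has 30 days (163 left).
May has 31 days (132 left).
June has 30 days (102 left).
July has 31 days (71 left).
August has 31 days (40 left).
September has 30 days (10 left).
10 days into October → 1996-10-10.

1996-10-10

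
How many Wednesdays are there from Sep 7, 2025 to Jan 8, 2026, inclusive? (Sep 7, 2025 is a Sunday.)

18

Sep 7, 2025 is a Sunday; the first Wednesday on or after it is Sep 10, 2025 (3 days later).
From Sep 10, 2025 to Jan 8, 2026: 20 + 31 + 30 + 31 + 8 = 120 days (rest of Sep, Oct, Nov, Dec, Jan).
120 ÷ 7 = 17 full weeks with remainder 1, so 17 more Wednesdays after the first → 18.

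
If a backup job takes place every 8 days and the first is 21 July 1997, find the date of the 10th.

1 October 1997

The 10th occurrence is 9 intervals after the first: 9 × 8 = 72 days after 21 July 1997.
July has 31 days — 10 days to the end of July leaves 62.
August has 31 days (31 left).
September has 30 days (1 left).
1 day into October → 1 October 1997.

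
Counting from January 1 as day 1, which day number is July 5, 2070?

Days in months before July: 31 + 28 + 31 + 30 + 31 + 30 = 181.
Plus 5 days into July → day 186.

186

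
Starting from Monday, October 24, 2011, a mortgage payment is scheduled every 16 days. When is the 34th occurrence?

April 4, 2013

The 34th occurrence is 33 intervals after the first: 33 × 16 = 528 days after October 24, 2011.
October has 31 days — 7 days to the end of October leaves 521.
From end of October to end of 2011 is 61 days (460 left).
2012 has 366 days (94 left).
January has 31 days (63 left).
February has 28 days (35 left).
March has 31 days (4 left).
4 days into April → April 4, 2013.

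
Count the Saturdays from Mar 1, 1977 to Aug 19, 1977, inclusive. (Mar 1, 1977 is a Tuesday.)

24

Mar 1, 1977 is a Tuesday; the first Saturday on or after it is Mar 5, 1977 (4 days later).
From Mar 5, 1977 to Aug 19, 1977: 26 + 30 + 31 + 30 + 31 + 19 = 167 days (rest of Mar, Apr, May, Jun, Jul, Aug).
167 ÷ 7 = 23 full weeks with remainder 6, so 23 more Saturdays after the first → 24.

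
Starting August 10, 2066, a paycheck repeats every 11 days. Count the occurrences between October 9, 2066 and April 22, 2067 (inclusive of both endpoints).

Occurrences land 11·i days after August 10, 2066 for i = 0, 1, 2, …
October 9, 2066 is 60 days after the start; 60 ÷ 11 = 5 remainder 5; since the remainder is 5, round up to i = 6. First occurrence in the window: #7 on October 15, 2066 (6×11 = 66 days in).
April 22, 2067 is 255 days after the start; 255 ÷ 11 = 23 remainder 2. Last occurrence in the window: #24 on April 20, 2067.
Occurrences #7 through #24: 18 in total.

18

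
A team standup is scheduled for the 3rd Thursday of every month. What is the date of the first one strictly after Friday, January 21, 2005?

January 2005 starts on a Saturday; its first Thursday is the 6th, so the 3rd Thursday is the 20th — January 20, 2005.
That is not after January 21, 2005, so look at February 2005.
February 2005 starts on a Tuesday; its first Thursday is the 3rd, so the 3rd Thursday is the 17th — February 17, 2005.

February 17, 2005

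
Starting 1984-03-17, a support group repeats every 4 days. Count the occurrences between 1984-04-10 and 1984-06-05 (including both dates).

Occurrences land 4·i days after 1984-03-17 for i = 0, 1, 2, …
1984-04-10 is 24 days after the start; 24 ÷ 4 = 6 remainder 0. First occurrence in the window: #7 on 1984-04-10 (6×4 = 24 days in).
1984-06-05 is 80 days after the start; 80 ÷ 4 = 20 remainder 0. Last occurrence in the window: #21 on 1984-06-05.
Occurrences #7 through #21: 15 in total.

15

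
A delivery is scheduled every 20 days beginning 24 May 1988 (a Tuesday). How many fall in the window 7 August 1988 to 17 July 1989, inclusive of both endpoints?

17

Occurrences land 20·i days after 24 May 1988 for i = 0, 1, 2, …
7 August 1988 is 75 days after the start; 75 ÷ 20 = 3 remainder 15; since the remainder is 15, round up to i = 4. First occurrence in the window: #5 on 12 August 1988 (4×20 = 80 days in).
17 July 1989 is 419 days after the start; 419 ÷ 20 = 20 remainder 19. Last occurrence in the window: #21 on 28 June 1989.
Occurrences #5 through #21: 17 in total.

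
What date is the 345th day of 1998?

1998-12-11

January has 31 days (345 − 31 = 314 remain).
February has 28 days (314 − 28 = 286 remain).
March has 31 days (286 − 31 = 255 remain).
April has 30 days (255 − 30 = 225 remain).
May has 31 days (225 − 31 = 194 remain).
June has 30 days (194 − 30 = 164 remain).
July has 31 days (164 − 31 = 133 remain).
August has 31 days (133 − 31 = 102 remain).
September has 30 days (102 − 30 = 72 remain).
October has 31 days (72 − 31 = 41 remain).
November has 30 days (41 − 30 = 11 remain).
11 into December → December 11.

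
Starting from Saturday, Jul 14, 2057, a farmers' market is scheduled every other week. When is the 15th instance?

The 15th occurrence is 14 intervals after the first: 14 × 14 = 196 days after Jul 14, 2057.
Jul has 31 days — 17 days to the end of Jul leaves 179.
Aug has 31 days (148 left).
Sep has 30 days (118 left).
Oct has 31 days (87 left).
Nov has 30 days (57 left).
Dec has 31 days (26 left).
26 days into Jan → Jan 26, 2058.

Jan 26, 2058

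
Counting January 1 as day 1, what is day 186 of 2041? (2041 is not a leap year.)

5 July 2041

January has 31 days (186 − 31 = 155 remain).
February has 28 days (155 − 28 = 127 remain).
March has 31 days (127 − 31 = 96 remain).
April has 30 days (96 − 30 = 66 remain).
May has 31 days (66 − 31 = 35 remain).
June has 30 days (35 − 30 = 5 remain).
5 into July → July 5.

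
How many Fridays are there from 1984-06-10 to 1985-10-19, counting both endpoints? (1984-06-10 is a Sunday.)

71

1984-06-10 is a Sunday; the first Friday on or after it is 1984-06-15 (5 days later).
From 1984-06-15 to 1985-10-19: 199 + 292 = 491 days (rest of 1984, to 1985-10-19 in 1985).
491 ÷ 7 = 70 full weeks with remainder 1, so 70 more Fridays after the first → 71.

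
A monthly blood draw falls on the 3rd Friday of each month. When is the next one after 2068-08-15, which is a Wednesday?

August 2068 starts on a Wednesday; its first Friday is the 3rd, so the 3rd Friday is the 17th — 2068-08-17.
2068-08-17 is after 2068-08-15, so that is the next one.

2068-08-17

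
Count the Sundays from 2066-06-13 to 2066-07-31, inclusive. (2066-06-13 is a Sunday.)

7

2066-06-13 is a Sunday; the first Sunday on or after it is 2066-06-13.
From 2066-06-13 to 2066-07-31: 17 + 31 = 48 days (rest of June, July).
48 ÷ 7 = 6 full weeks with remainder 6, so 6 more Sundays after the first → 7.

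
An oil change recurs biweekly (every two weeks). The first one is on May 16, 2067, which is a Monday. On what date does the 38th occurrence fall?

October 15, 2068

The 38th occurrence is 37 intervals after the first: 37 × 14 = 518 days after May 16, 2067.
May has 31 days — 15 days to the end of May leaves 503.
From end of May to end of 2067 is 214 days (289 left).
January has 31 days (258 left).
February has 29 days (229 left).
March has 31 days (198 left).
April has 30 days (168 left).
May has 31 days (137 left).
June has 30 days (107 left).
July has 31 days (76 left).
August has 31 days (45 left).
September has 30 days (15 left).
15 days into October → October 15, 2068.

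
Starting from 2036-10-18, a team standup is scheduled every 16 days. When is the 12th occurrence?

The 12th occurrence is 11 intervals after the first: 11 × 16 = 176 days after 2036-10-18.
October has 31 days — 13 days to the end of October leaves 163.
November has 30 days (133 left).
December has 31 days (102 left).
January has 31 days (71 left).
February has 28 days (43 left).
March has 31 days (12 left).
12 days into April → 2037-04-12.

2037-04-12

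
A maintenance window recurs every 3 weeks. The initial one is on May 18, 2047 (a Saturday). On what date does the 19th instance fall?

May 30, 2048

The 19th occurrence is 18 intervals after the first: 18 × 21 = 378 days after May 18, 2047.
May has 31 days — 13 days to the end of May leaves 365.
June has 30 days (335 left).
July has 31 days (304 left).
August has 31 days (273 left).
September has 30 days (243 left).
October has 31 days (212 left).
November has 30 days (182 left).
December has 31 days (151 left).
January has 31 days (120 left).
February has 29 days (91 left).
March has 31 days (60 left).
April has 30 days (30 left).
30 days into May → May 30, 2048.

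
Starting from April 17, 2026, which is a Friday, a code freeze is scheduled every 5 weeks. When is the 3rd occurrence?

June 26, 2026

The 3rd occurrence is 2 intervals after the first: 2 × 35 = 70 days after April 17, 2026.
April has 30 days — 13 days to the end of April leaves 57.
May has 31 days (26 left).
26 days into June → June 26, 2026.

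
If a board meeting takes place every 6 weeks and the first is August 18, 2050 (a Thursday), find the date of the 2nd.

September 29, 2050

The 2nd occurrence is 1 interval after the first: 1 × 42 = 42 days after August 18, 2050.
August has 31 days — 13 days to the end of August leaves 29.
29 days into September → September 29, 2050.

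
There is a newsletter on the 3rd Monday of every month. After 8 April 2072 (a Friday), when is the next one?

April 2072 starts on a Friday; its first Monday is the 4th, so the 3rd Monday is the 18th — 18 April 2072.
18 April 2072 is after 8 April 2072, so that is the next one.

18 April 2072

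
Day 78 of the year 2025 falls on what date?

Jan has 31 days (78 − 31 = 47 remain).
Feb has 28 days (47 − 28 = 19 remain).
19 into Mar → Mar 19.

Mar 19, 2025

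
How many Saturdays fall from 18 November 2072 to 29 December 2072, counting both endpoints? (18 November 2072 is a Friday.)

18 November 2072 is a Friday; the first Saturday on or after it is 19 November 2072 (1 day later).
From 19 November 2072 to 29 December 2072: 11 + 29 = 40 days (rest of November, December).
40 ÷ 7 = 5 full weeks with remainder 5, so 5 more Saturdays after the first → 6.

6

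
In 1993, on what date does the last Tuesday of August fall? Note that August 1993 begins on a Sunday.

August 1993 begins on a Sunday, so the first Tuesday is August 3 (2 days later).
August 1993 has 31 days. Adding weeks: 3, 10, 17, 24, 31 — the last one ≤ 31 is the 31st.

1993-08-31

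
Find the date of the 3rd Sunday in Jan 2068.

Jan 2068 begins on a Sunday, so the first Sunday is Jan 1.
The 3rd Sunday is 2 weeks later: 1 + 14 = 15.

Jan 15, 2068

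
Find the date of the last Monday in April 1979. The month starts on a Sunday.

April 1979 begins on a Sunday, so the first Monday is April 2 (1 day later).
April 1979 has 30 days. Adding weeks: 2, 9, 16, 23, 30 — the last one ≤ 30 is the 30th.

April 30, 1979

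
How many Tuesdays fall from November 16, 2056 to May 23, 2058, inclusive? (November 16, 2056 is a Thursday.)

79

November 16, 2056 is a Thursday; the first Tuesday on or after it is November 21, 2056 (5 days later).
From November 21, 2056 to May 23, 2058: 40 + 365 + 143 = 548 days (rest of 2056, 2057, to May 23, 2058 in 2058).
548 ÷ 7 = 78 full weeks with remainder 2, so 78 more Tuesdays after the first → 79.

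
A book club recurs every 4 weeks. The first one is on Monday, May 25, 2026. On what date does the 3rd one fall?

Jul 20, 2026

The 3rd occurrence is 2 intervals after the first: 2 × 28 = 56 days after May 25, 2026.
May has 31 days — 6 days to the end of May leaves 50.
Jun has 30 days (20 left).
20 days into Jul → Jul 20, 2026.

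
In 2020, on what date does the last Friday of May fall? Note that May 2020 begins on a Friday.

May 29, 2020

May 2020 begins on a Friday, so the first Friday is May 1.
May 2020 has 31 days. Adding weeks: 1, 8, 15, 22, 29 — the last one ≤ 31 is the 29th.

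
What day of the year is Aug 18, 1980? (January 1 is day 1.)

Days in months before Aug: 31 + 29 + 31 + 30 + 31 + 30 + 31 = 213.
Plus 18 days into Aug → day 231.

231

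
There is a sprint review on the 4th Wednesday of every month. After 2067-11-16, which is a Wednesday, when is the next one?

November 2067 starts on a Tuesday; its first Wednesday is the 2nd, so the 4th Wednesday is the 23rd — 2067-11-23.
2067-11-23 is after 2067-11-16, so that is the next one.

2067-11-23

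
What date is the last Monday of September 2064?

29 September 2064

The first Monday of September 2064 is September 1.
September 2064 has 30 days. Adding weeks: 1, 8, 15, 22, 29 — the last one ≤ 30 is the 29th.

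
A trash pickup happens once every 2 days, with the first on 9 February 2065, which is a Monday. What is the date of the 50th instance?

18 May 2065

The 50th occurrence is 49 intervals after the first: 49 × 2 = 98 days after 9 February 2065.
February has 28 days — 19 days to the end of February leaves 79.
March has 31 days (48 left).
April has 30 days (18 left).
18 days into May → 18 May 2065.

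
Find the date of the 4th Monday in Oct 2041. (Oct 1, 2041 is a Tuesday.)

Oct 28, 2041

Oct 2041 begins on a Tuesday, so the first Monday is Oct 7 (6 days later).
The 4th Monday is 3 weeks later: 7 + 21 = 28.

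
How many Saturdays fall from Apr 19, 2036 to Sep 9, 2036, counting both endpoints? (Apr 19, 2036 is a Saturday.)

21

Apr 19, 2036 is a Saturday; the first Saturday on or after it is Apr 19, 2036.
From Apr 19, 2036 to Sep 9, 2036: 11 + 31 + 30 + 31 + 31 + 9 = 143 days (rest of Apr, May, Jun, Jul, Aug, Sep).
143 ÷ 7 = 20 full weeks with remainder 3, so 20 more Saturdays after the first → 21.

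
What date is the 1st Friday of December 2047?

The first Friday of December 2047 is December 6.

2047-12-06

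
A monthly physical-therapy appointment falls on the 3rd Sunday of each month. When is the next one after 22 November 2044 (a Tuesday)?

18 December 2044

November 2044 starts on a Tuesday; its first Sunday is the 6th, so the 3rd Sunday is the 20th — 20 November 2044.
That is not after 22 November 2044, so look at December 2044.
December 2044 starts on a Thursday; its first Sunday is the 4th, so the 3rd Sunday is the 18th — 18 December 2044.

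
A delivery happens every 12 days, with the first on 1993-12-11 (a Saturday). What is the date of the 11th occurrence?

The 11th occurrence is 10 intervals after the first: 10 × 12 = 120 days after 1993-12-11.
December has 31 days — 20 days to the end of December leaves 100.
January has 31 days (69 left).
February has 28 days (41 left).
March has 31 days (10 left).
10 days into April → 1994-04-10.

1994-04-10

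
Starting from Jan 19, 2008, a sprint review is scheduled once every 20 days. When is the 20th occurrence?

Feb 2, 2009

The 20th occurrence is 19 intervals after the first: 19 × 20 = 380 days after Jan 19, 2008.
Jan has 31 days — 12 days to the end of Jan leaves 368.
Feb has 29 days (339 left).
Mar has 31 days (308 left).
Apr has 30 days (278 left).
May has 31 days (247 left).
Jun has 30 days (217 left).
Jul has 31 days (186 left).
Aug has 31 days (155 left).
Sep has 30 days (125 left).
Oct has 31 days (94 left).
Nov has 30 days (64 left).
Dec has 31 days (33 left).
Jan has 31 days (2 left).
2 days into Feb → Feb 2, 2009.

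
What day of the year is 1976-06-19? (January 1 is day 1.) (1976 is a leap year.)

Days in months before June: 31 + 29 + 31 + 30 + 31 = 152.
Plus 19 days into June → day 171.

171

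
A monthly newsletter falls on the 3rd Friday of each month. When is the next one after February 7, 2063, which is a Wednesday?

February 16, 2063

February 2063 starts on a Thursday; its first Friday is the 2nd, so the 3rd Friday is the 16th — February 16, 2063.
February 16, 2063 is after February 7, 2063, so that is the next one.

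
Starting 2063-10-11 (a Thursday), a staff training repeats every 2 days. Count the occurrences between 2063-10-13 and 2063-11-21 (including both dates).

Occurrences land 2·i days after 2063-10-11 for i = 0, 1, 2, …
2063-10-13 is 2 days after the start; 2 ÷ 2 = 1 remainder 0. First occurrence in the window: #2 on 2063-10-13 (1×2 = 2 days in).
2063-11-21 is 41 days after the start; 41 ÷ 2 = 20 remainder 1. Last occurrence in the window: #21 on 2063-11-20.
Occurrences #2 through #21: 20 in total.

20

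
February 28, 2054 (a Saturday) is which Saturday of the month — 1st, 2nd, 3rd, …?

Day 28 falls in week ⌈28/7⌉ of the month.
Days 1–7 hold the 1st Saturday, 8–14 the 2nd, 15–21 the 3rd, 22–28 the 4th, 29–31 the 5th.
28 is in the range for the 4th.

4th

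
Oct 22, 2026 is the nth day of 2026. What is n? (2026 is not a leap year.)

295

Days in months before Oct: 31 + 28 + 31 + 30 + 31 + 30 + 31 + 31 + 30 = 273.
Plus 22 days into Oct → day 295.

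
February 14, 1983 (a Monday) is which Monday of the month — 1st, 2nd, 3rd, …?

Day 14 falls in week ⌈14/7⌉ of the month.
Days 1–7 hold the 1st Monday, 8–14 the 2nd, 15–21 the 3rd, 22–28 the 4th, 29–31 the 5th.
14 is in the range for the 2nd.

2nd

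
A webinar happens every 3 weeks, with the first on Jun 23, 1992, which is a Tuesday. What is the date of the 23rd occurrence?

The 23rd occurrence is 22 intervals after the first: 22 × 21 = 462 days after Jun 23, 1992.
Jun has 30 days — 7 days to the end of Jun leaves 455.
From end of Jun to end of 1992 is 184 days (271 left).
Jan has 31 days (240 left).
Feb has 28 days (212 left).
Mar has 31 days (181 left).
Apr has 30 days (151 left).
May has 31 days (120 left).
Jun has 30 days (90 left).
Jul has 31 days (59 left).
Aug has 31 days (28 left).
28 days into Sep → Sep 28, 1993.

Sep 28, 1993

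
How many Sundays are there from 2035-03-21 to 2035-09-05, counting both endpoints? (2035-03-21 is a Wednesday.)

2035-03-21 is a Wednesday; the first Sunday on or after it is 2035-03-25 (4 days later).
From 2035-03-25 to 2035-09-05: 6 + 30 + 31 + 30 + 31 + 31 + 5 = 164 days (rest of March, April, May, June, July, August, September).
164 ÷ 7 = 23 full weeks with remainder 3, so 23 more Sundays after the first → 24.

24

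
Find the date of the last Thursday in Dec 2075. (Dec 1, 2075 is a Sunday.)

Dec 2075 begins on a Sunday, so the first Thursday is Dec 5 (4 days later).
Dec 2075 has 31 days. Adding weeks: 5, 12, 19, 26 — the last one ≤ 31 is the 26th.

Dec 26, 2075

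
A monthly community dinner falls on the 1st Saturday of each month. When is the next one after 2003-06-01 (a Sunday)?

2003-06-07

June 2003 starts on a Sunday, so its 1st Saturday is 2003-06-07 (6 days in).
2003-06-07 is after 2003-06-01, so that is the next one.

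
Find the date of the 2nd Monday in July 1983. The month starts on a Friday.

July 1983 begins on a Friday, so the first Monday is July 4 (3 days later).
The 2nd Monday is 1 weeks later: 4 + 7 = 11.

July 11, 1983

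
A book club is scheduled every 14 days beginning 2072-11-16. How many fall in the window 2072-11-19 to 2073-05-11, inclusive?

12

Occurrences land 14·i days after 2072-11-16 for i = 0, 1, 2, …
2072-11-19 is 3 days after the start; 3 ÷ 14 = 0 remainder 3; since the remainder is 3, round up to i = 1. First occurrence in the window: #2 on 2072-11-30 (1×14 = 14 days in).
2073-05-11 is 176 days after the start; 176 ÷ 14 = 12 remainder 8. Last occurrence in the window: #13 on 2073-05-03.
Occurrences #2 through #13: 12 in total.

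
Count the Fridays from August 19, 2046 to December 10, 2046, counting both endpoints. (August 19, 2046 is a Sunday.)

August 19, 2046 is a Sunday; the first Friday on or after it is August 24, 2046 (5 days later).
From August 24, 2046 to December 10, 2046: 7 + 30 + 31 + 30 + 10 = 108 days (rest of August, September, October, November, December).
108 ÷ 7 = 15 full weeks with remainder 3, so 15 more Fridays after the first → 16.

16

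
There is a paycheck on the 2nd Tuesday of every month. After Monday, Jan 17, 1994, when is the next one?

Jan 1994 starts on a Saturday; its first Tuesday is the 4th, so the 2nd Tuesday is the 11th — Jan 11, 1994.
That is not after Jan 17, 1994, so look at Feb 1994.
Feb 1994 starts on a Tuesday; its first Tuesday is the 1st, so the 2nd Tuesday is the 8th — Feb 8, 1994.

Feb 8, 1994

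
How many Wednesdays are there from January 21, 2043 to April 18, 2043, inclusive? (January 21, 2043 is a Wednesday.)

January 21, 2043 is a Wednesday; the first Wednesday on or after it is January 21, 2043.
From January 21, 2043 to April 18, 2043: 10 + 28 + 31 + 18 = 87 days (rest of January, February, March, April).
87 ÷ 7 = 12 full weeks with remainder 3, so 12 more Wednesdays after the first → 13.

13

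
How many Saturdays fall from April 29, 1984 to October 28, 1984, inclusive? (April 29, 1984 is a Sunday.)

26

April 29, 1984 is a Sunday; the first Saturday on or after it is May 5, 1984 (6 days later).
From May 5, 1984 to October 28, 1984: 26 + 30 + 31 + 31 + 30 + 28 = 176 days (rest of May, June, July, August, September, October).
176 ÷ 7 = 25 full weeks with remainder 1, so 25 more Saturdays after the first → 26.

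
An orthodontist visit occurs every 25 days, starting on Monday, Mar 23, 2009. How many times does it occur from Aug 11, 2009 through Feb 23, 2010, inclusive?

8

Occurrences land 25·i days after Mar 23, 2009 for i = 0, 1, 2, …
Aug 11, 2009 is 141 days after the start; 141 ÷ 25 = 5 remainder 16; since the remainder is 16, round up to i = 6. First occurrence in the window: #7 on Aug 20, 2009 (6×25 = 150 days in).
Feb 23, 2010 is 337 days after the start; 337 ÷ 25 = 13 remainder 12. Last occurrence in the window: #14 on Feb 11, 2010.
Occurrences #7 through #14: 8 in total.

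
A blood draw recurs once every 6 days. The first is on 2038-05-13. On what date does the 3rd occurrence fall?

The 3rd occurrence is 2 intervals after the first: 2 × 6 = 12 days after 2038-05-13.
12 days later is 2038-05-25.

2038-05-25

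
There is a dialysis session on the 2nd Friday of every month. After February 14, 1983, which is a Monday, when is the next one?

February 1983 starts on a Tuesday; its first Friday is the 4th, so the 2nd Friday is the 11th — February 11, 1983.
That is not after February 14, 1983, so look at March 1983.
March 1983 starts on a Tuesday; its first Friday is the 4th, so the 2nd Friday is the 11th — March 11, 1983.

March 11, 1983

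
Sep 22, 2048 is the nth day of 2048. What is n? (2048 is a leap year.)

266

Days in months before Sep: 31 + 29 + 31 + 30 + 31 + 30 + 31 + 31 = 244.
Plus 22 days into Sep → day 266.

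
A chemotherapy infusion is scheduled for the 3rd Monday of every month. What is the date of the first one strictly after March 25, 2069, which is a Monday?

March 2069 starts on a Friday; its first Monday is the 4th, so the 3rd Monday is the 18th — March 18, 2069.
That is not after March 25, 2069, so look at April 2069.
April 2069 starts on a Monday; its first Monday is the 1st, so the 3rd Monday is the 15th — April 15, 2069.

April 15, 2069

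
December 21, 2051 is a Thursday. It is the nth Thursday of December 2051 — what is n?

3rd

Day 21 falls in week ⌈21/7⌉ of the month.
Days 1–7 hold the 1st Thursday, 8–14 the 2nd, 15–21 the 3rd, 22–28 the 4th, 29–31 the 5th.
21 is in the range for the 3rd.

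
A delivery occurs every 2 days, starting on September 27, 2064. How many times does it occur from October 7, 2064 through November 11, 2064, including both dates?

18

Occurrences land 2·i days after September 27, 2064 for i = 0, 1, 2, …
October 7, 2064 is 10 days after the start; 10 ÷ 2 = 5 remainder 0. First occurrence in the window: #6 on October 7, 2064 (5×2 = 10 days in).
November 11, 2064 is 45 days after the start; 45 ÷ 2 = 22 remainder 1. Last occurrence in the window: #23 on November 10, 2064.
Occurrences #6 through #23: 18 in total.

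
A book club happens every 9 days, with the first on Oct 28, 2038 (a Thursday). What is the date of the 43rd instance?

The 43rd occurrence is 42 intervals after the first: 42 × 9 = 378 days after Oct 28, 2038.
Oct has 31 days — 3 days to the end of Oct leaves 375.
Nov has 30 days (345 left).
Dec has 31 days (314 left).
Jan has 31 days (283 left).
Feb has 28 days (255 left).
Mar has 31 days (224 left).
Apr has 30 days (194 left).
May has 31 days (163 left).
Jun has 30 days (133 left).
Jul has 31 days (102 left).
Aug has 31 days (71 left).
Sep has 30 days (41 left).
Oct has 31 days (10 left).
10 days into Nov → Nov 10, 2039.

Nov 10, 2039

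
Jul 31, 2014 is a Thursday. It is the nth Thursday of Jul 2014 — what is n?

5th

Day 31 falls in week ⌈31/7⌉ of the month.
Days 1–7 hold the 1st Thursday, 8–14 the 2nd, 15–21 the 3rd, 22–28 the 4th, 29–31 the 5th.
31 is in the range for the 5th.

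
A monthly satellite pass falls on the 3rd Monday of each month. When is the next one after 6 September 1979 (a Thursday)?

17 September 1979

September 1979 starts on a Saturday; its first Monday is the 3rd, so the 3rd Monday is the 17th — 17 September 1979.
17 September 1979 is after 6 September 1979, so that is the next one.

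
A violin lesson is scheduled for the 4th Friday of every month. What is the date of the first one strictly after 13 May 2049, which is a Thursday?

28 May 2049

May 2049 starts on a Saturday; its first Friday is the 7th, so the 4th Friday is the 28th — 28 May 2049.
28 May 2049 is after 13 May 2049, so that is the next one.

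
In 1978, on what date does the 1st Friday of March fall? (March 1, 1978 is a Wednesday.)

March 1978 begins on a Wednesday, so the first Friday is March 3 (2 days later).

March 3, 1978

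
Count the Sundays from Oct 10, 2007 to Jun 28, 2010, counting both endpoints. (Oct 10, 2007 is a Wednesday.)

142

Oct 10, 2007 is a Wednesday; the first Sunday on or after it is Oct 14, 2007 (4 days later).
From Oct 14, 2007 to Jun 28, 2010: 78 + 366 + 365 + 179 = 988 days (rest of 2007, 2008, 2009, to Jun 28, 2010 in 2010).
988 ÷ 7 = 141 full weeks with remainder 1, so 141 more Sundays after the first → 142.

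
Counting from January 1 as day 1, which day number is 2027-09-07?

250

Days in months before September: 31 + 28 + 31 + 30 + 31 + 30 + 31 + 31 = 243.
Plus 7 days into September → day 250.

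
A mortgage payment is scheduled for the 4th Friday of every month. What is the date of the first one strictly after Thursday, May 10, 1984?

May 1984 starts on a Tuesday; its first Friday is the 4th, so the 4th Friday is the 25th — May 25, 1984.
May 25, 1984 is after May 10, 1984, so that is the next one.

May 25, 1984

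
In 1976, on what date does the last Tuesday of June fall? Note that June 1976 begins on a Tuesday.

June 1976 begins on a Tuesday, so the first Tuesday is June 1.
June 1976 has 30 days. Adding weeks: 1, 8, 15, 22, 29 — the last one ≤ 30 is the 29th.

June 29, 1976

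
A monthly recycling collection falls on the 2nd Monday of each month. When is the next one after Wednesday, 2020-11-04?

November 2020 starts on a Sunday; its first Monday is the 2nd, so the 2nd Monday is the 9th — 2020-11-09.
2020-11-09 is after 2020-11-04, so that is the next one.

2020-11-09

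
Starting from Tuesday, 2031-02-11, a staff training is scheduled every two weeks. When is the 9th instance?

2031-06-03

The 9th occurrence is 8 intervals after the first: 8 × 14 = 112 days after 2031-02-11.
February has 28 days — 17 days to the end of February leaves 95.
March has 31 days (64 left).
April has 30 days (34 left).
May has 31 days (3 left).
3 days into June → 2031-06-03.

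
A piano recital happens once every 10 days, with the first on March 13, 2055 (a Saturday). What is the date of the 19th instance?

September 9, 2055

The 19th occurrence is 18 intervals after the first: 18 × 10 = 180 days after March 13, 2055.
March has 31 days — 18 days to the end of March leaves 162.
April has 30 days (132 left).
May has 31 days (101 left).
June has 30 days (71 left).
July has 31 days (40 left).
August has 31 days (9 left).
9 days into September → September 9, 2055.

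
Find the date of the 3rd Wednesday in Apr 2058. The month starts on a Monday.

Apr 17, 2058

Apr 2058 begins on a Monday, so the first Wednesday is Apr 3 (2 days later).
The 3rd Wednesday is 2 weeks later: 3 + 14 = 17.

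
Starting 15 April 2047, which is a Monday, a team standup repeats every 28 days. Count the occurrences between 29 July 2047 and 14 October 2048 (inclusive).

Occurrences land 28·i days after 15 April 2047 for i = 0, 1, 2, …
29 July 2047 is 105 days after the start; 105 ÷ 28 = 3 remainder 21; since the remainder is 21, round up to i = 4. First occurrence in the window: #5 on 5 August 2047 (4×28 = 112 days in).
14 October 2048 is 548 days after the start; 548 ÷ 28 = 19 remainder 16. Last occurrence in the window: #20 on 28 September 2048.
Occurrences #5 through #20: 16 in total.

16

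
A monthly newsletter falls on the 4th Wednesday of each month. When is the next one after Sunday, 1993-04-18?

1993-04-28

April 1993 starts on a Thursday; its first Wednesday is the 7th, so the 4th Wednesday is the 28th — 1993-04-28.
1993-04-28 is after 1993-04-18, so that is the next one.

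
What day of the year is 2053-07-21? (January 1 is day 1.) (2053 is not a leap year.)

Days in months before July: 31 + 28 + 31 + 30 + 31 + 30 = 181.
Plus 21 days into July → day 202.

202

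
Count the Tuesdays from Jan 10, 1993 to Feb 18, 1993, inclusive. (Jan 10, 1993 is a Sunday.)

6

Jan 10, 1993 is a Sunday; the first Tuesday on or after it is Jan 12, 1993 (2 days later).
From Jan 12, 1993 to Feb 18, 1993: 19 + 18 = 37 days (rest of Jan, Feb).
37 ÷ 7 = 5 full weeks with remainder 2, so 5 more Tuesdays after the first → 6.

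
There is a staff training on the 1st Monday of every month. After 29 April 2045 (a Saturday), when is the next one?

April 2045 starts on a Saturday, so its 1st Monday is 3 April 2045 (2 days in).
That is not after 29 April 2045, so look at May 2045.
May 2045 starts on a Monday, so its 1st Monday is 1 May 2045.

1 May 2045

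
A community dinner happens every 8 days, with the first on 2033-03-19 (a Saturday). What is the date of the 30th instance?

2033-11-06

The 30th occurrence is 29 intervals after the first: 29 × 8 = 232 days after 2033-03-19.
March has 31 days — 12 days to the end of March leaves 220.
April has 30 days (190 left).
May has 31 days (159 left).
June has 30 days (129 left).
July has 31 days (98 left).
August has 31 days (67 left).
September has 30 days (37 left).
October has 31 days (6 left).
6 days into November → 2033-11-06.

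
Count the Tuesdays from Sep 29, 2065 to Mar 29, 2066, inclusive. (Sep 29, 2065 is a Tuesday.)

26

Sep 29, 2065 is a Tuesday; the first Tuesday on or after it is Sep 29, 2065.
From Sep 29, 2065 to Mar 29, 2066: 1 + 31 + 30 + 31 + 31 + 28 + 29 = 181 days (rest of Sep, Oct, Nov, Dec, Jan, Feb, Mar).
181 ÷ 7 = 25 full weeks with remainder 6, so 25 more Tuesdays after the first → 26.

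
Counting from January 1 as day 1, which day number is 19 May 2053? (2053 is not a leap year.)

Days in months before May: 31 + 28 + 31 + 30 = 120.
Plus 19 days into May → day 139.

139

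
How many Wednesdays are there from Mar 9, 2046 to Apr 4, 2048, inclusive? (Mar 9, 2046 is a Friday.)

Mar 9, 2046 is a Friday; the first Wednesday on or after it is Mar 14, 2046 (5 days later).
From Mar 14, 2046 to Apr 4, 2048: 292 + 365 + 95 = 752 days (rest of 2046, 2047, to Apr 4, 2048 in 2048).
752 ÷ 7 = 107 full weeks with remainder 3, so 107 more Wednesdays after the first → 108.

108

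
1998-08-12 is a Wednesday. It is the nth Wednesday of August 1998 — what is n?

Day 12 falls in week ⌈12/7⌉ of the month.
Days 1–7 hold the 1st Wednesday, 8–14 the 2nd, 15–21 the 3rd, 22–28 the 4th, 29–31 the 5th.
12 is in the range for the 2nd.

2nd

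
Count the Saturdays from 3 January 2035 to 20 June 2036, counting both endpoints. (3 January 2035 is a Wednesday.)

3 January 2035 is a Wednesday; the first Saturday on or after it is 6 January 2035 (3 days later).
From 6 January 2035 to 20 June 2036: 359 + 172 = 531 days (rest of 2035, to 20 June 2036 in 2036).
531 ÷ 7 = 75 full weeks with remainder 6, so 75 more Saturdays after the first → 76.

76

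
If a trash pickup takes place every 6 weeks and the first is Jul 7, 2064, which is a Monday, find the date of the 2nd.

Aug 18, 2064

The 2nd occurrence is 1 interval after the first: 1 × 42 = 42 days after Jul 7, 2064.
Jul has 31 days — 24 days to the end of Jul leaves 18.
18 days into Aug → Aug 18, 2064.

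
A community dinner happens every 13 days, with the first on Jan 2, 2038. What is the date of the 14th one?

The 14th occurrence is 13 intervals after the first: 13 × 13 = 169 days after Jan 2, 2038.
Jan has 31 days — 29 days to the end of Jan leaves 140.
Feb has 28 days (112 left).
Mar has 31 days (81 left).
Apr has 30 days (51 left).
May has 31 days (20 left).
20 days into Jun → Jun 20, 2038.

Jun 20, 2038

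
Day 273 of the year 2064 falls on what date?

January has 31 days (273 − 31 = 242 remain).
February has 29 days (242 − 29 = 213 remain).
March has 31 days (213 − 31 = 182 remain).
April has 30 days (182 − 30 = 152 remain).
May has 31 days (152 − 31 = 121 remain).
June has 30 days (121 − 30 = 91 remain).
July has 31 days (91 − 31 = 60 remain).
August has 31 days (60 − 31 = 29 remain).
29 into September → September 29.

29 September 2064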